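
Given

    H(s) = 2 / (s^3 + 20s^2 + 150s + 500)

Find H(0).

H(0) = 1/250 ≈ 0.004000

Set s = 0: H(0) = (2) / (500) = 1/250.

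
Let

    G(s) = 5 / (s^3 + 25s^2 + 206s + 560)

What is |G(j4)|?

|G(j4)| ≈ 0.006438

Substitute s = j4: numerator = 5, denominator = 160 + j760.
|G(j4)| = |5| / |160 + j760| = 5 / 776.66 ≈ 0.006438.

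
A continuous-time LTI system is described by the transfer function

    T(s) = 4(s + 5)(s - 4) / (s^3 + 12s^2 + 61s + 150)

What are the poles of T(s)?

The poles are the roots of the denominator s^3 + 12s^2 + 61s + 150 = 0.
Trying s = -6: the polynomial evaluates to 0, so (s + 6) is a factor.
Dividing out leaves s^2 + 6s + 25 = 0.
The quadratic formula then gives s = -3 ± 4j.

s = -3 + 4j, -3 - 4j, -6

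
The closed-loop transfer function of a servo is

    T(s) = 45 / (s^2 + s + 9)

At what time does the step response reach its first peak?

t_p ≈ 1.062 s

Comparing s^2 + s + 9 to s^2 + 2ζωₙs + ωₙ²: ωₙ = 3 rad/s and ζ = 1/(2·3) ≈ 0.1667.
ζωₙ = 1/2 = 0.5, so ω_d = ωₙ√(1−ζ²) = √(ωₙ² − (ζωₙ)²) = √(9 − 0.5²) = √8.75 ≈ 2.958 rad/s.
t_p = π/ω_d = π/2.958 ≈ 1.062 s.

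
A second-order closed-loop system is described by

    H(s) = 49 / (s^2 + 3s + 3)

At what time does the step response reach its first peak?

t_p ≈ 3.628 s

Comparing s^2 + 3s + 3 to s^2 + 2ζωₙs + ωₙ²: ωₙ = √3 ≈ 1.732 rad/s and ζ = 3/(2·√3) ≈ 0.8660.
ζωₙ = 3/2 = 1.5, so ω_d = ωₙ√(1−ζ²) = √(ωₙ² − (ζωₙ)²) = √(3 − 1.5²) = √0.75 ≈ 0.8660 rad/s.
t_p = π/ω_d = π/0.8660 ≈ 3.628 s.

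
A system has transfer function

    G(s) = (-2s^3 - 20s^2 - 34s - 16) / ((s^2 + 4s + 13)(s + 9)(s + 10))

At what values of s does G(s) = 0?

s = -1, -1, -8

Set the numerator to zero: -2s^3 - 20s^2 - 34s - 16 = 0, i.e. -2·(s^3 + 10s^2 + 17s + 8) = 0.
Factoring: (s + 1)^2(s + 8) = 0.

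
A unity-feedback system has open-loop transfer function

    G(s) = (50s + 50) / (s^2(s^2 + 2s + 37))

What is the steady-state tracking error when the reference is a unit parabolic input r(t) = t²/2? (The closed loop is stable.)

G(s) has 2 poles at the origin.
This is a Type 2 system. Ka = lim_{s→0} s^2·G(s) = 50/37.
e_ss = 1/Ka = 1/(50/37) = 37/50 ≈ 0.7400.

e_ss = 0.7400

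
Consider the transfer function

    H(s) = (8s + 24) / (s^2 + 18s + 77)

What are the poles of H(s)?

The poles are the roots of the denominator s^2 + 18s + 77 = 0.
Factoring: (s + 11)(s + 7) = 0, so s = -11 and s = -7.

s = -11, -7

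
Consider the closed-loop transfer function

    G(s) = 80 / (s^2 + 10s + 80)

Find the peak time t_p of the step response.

t_p ≈ 0.4236 s

Comparing s^2 + 10s + 80 to s^2 + 2ζωₙs + ωₙ²: ωₙ = √80 ≈ 8.944 rad/s and ζ = 10/(2·√80) ≈ 0.5590.
ζωₙ = 10/2 = 5, so ω_d = ωₙ√(1−ζ²) = √(ωₙ² − (ζωₙ)²) = √(80 − 5²) = √55 ≈ 7.416 rad/s.
t_p = π/ω_d = π/7.416 ≈ 0.4236 s.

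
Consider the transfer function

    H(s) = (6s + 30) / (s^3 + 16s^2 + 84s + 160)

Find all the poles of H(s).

The poles are the roots of the denominator s^3 + 16s^2 + 84s + 160 = 0.
Trying s = -8: the polynomial evaluates to 0, so (s + 8) is a factor.
Dividing out leaves s^2 + 8s + 20 = 0.
The quadratic formula then gives s = -4 ± 2j.

s = -8, -4 + 2j, -4 - 2j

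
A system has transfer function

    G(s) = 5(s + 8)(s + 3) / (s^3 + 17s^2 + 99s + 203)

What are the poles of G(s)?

The poles are the roots of the denominator s^3 + 17s^2 + 99s + 203 = 0.
Trying s = -7: the polynomial evaluates to 0, so (s + 7) is a factor.
Dividing out leaves s^2 + 10s + 29 = 0.
The quadratic formula then gives s = -5 ± 2j.

s = -5 ± 2j, -7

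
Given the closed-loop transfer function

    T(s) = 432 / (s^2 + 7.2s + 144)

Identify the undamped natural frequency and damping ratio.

Compare the denominator to the standard form s^2 + 2ζωₙs + ωₙ².
ωₙ² = 144, so ωₙ = 12 rad/s.
2ζωₙ = 7.2, so ζ = 7.2/(2·12) = 0.3.

ωₙ = 12 rad/s, ζ = 0.3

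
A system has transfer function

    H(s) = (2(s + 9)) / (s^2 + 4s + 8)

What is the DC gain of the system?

Set s = 0: H(0) = (18) / (8) = 9/4.

H(0) = 9/4 ≈ 2.250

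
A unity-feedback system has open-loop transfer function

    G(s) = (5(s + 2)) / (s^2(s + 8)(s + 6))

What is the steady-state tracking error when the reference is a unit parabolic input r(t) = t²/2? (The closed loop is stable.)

G(s) has 2 poles at the origin.
This is a Type 2 system. Ka = lim_{s→0} s^2·G(s) = 10/48 = 5/24.
e_ss = 1/Ka = 1/(5/24) = 24/5 ≈ 4.800.

e_ss = 4.800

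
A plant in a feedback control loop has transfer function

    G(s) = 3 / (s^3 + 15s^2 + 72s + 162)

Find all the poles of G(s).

s = -3 + 3j, -3 - 3j, -9

The poles are the roots of the denominator s^3 + 15s^2 + 72s + 162 = 0.
Trying s = -9: the polynomial evaluates to 0, so (s + 9) is a factor.
Dividing out leaves s^2 + 6s + 18 = 0.
The quadratic formula then gives s = -3 ± 3j.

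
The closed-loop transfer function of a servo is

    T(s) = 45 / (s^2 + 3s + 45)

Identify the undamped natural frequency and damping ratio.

ωₙ ≈ 6.708 rad/s, ζ ≈ 0.2236

Compare the denominator to the standard form s^2 + 2ζωₙs + ωₙ².
ωₙ² = 45, so ωₙ = √45 ≈ 6.708 rad/s.
2ζωₙ = 3, so ζ = 3/(2·√45) ≈ 0.2236.
With ζ = 0.2236 the response is underdamped.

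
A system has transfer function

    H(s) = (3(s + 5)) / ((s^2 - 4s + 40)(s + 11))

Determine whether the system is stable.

unstable

The poles can be read from the denominator factors: s = 2 + 6j, 2 - 6j, -11.
Since the pole(s) at s = 2 + 6j, 2 - 6j lie in the right half-plane, the system is unstable.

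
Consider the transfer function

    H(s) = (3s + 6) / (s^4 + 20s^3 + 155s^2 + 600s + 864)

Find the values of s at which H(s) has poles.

The poles are the roots of the denominator s^4 + 20s^3 + 155s^2 + 600s + 864 = 0.
Trying s = -3: the polynomial evaluates to 0, so (s + 3) is a factor.
Dividing out leaves s^3 + 17s^2 + 104s + 288 = 0.
This factors further as (s^2 + 8s + 32)(s + 9) = 0.

s = -3, -4 + 4j, -4 - 4j, -9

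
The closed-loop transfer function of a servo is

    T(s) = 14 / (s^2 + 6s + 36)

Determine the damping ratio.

Compare the denominator to the standard form s^2 + 2ζωₙs + ωₙ².
ωₙ² = 36, so ωₙ = 6 rad/s.
2ζωₙ = 6, so ζ = 6/(2·6) = 0.5.
With ζ = 0.5 the response is underdamped.

ζ = 0.5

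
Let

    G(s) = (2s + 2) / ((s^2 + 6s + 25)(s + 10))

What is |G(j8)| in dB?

Substitute s = j8: numerator = 2 + j16, denominator = -774 + j168.
|G(j8)| = |2 + j16| / |-774 + j168| = 16.125 / 792.02 ≈ 0.02036.
In decibels: 20·log₁₀(0.02036) ≈ -33.8 dB.

|G(j8)|_dB ≈ -33.8 dB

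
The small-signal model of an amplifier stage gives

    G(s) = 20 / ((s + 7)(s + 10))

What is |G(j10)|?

Substitute s = j10: numerator = 20, denominator = -30 + j170.
|G(j10)| = |20| / |-30 + j170| = 20 / 172.63 ≈ 0.1159.

|G(j10)| ≈ 0.1159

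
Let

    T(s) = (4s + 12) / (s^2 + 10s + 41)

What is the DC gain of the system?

Set s = 0: T(0) = (12) / (41) = 12/41.

T(0) = 12/41 ≈ 0.2927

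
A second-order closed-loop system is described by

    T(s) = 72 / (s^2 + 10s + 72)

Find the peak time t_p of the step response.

t_p ≈ 0.4582 s

Comparing s^2 + 10s + 72 to s^2 + 2ζωₙs + ωₙ²: ωₙ = √72 ≈ 8.485 rad/s and ζ = 10/(2·√72) ≈ 0.5893.
ζωₙ = 10/2 = 5, so ω_d = ωₙ√(1−ζ²) = √(ωₙ² − (ζωₙ)²) = √(72 − 5²) = √47 ≈ 6.856 rad/s.
t_p = π/ω_d = π/6.856 ≈ 0.4582 s.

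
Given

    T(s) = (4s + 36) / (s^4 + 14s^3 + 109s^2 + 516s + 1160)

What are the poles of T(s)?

The poles are the roots of the denominator s^4 + 14s^3 + 109s^2 + 516s + 1160 = 0.
No real roots exist; factor into two real quadratics: (s^2 + 4s + 40)(s^2 + 10s + 29) = 0.
Each quadratic gives a conjugate pair via the quadratic formula.

s = -2 ± 6j, -5 ± 2j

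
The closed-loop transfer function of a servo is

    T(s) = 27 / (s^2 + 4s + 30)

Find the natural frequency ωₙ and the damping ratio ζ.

ωₙ ≈ 5.477 rad/s, ζ ≈ 0.3651

Compare the denominator to the standard form s^2 + 2ζωₙs + ωₙ².
ωₙ² = 30, so ωₙ = √30 ≈ 5.477 rad/s.
2ζωₙ = 4, so ζ = 4/(2·√30) ≈ 0.3651.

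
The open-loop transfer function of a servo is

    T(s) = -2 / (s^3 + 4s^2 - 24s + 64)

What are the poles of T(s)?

s = 2 + 2j, 2 - 2j, -8

The poles are the roots of the denominator s^3 + 4s^2 - 24s + 64 = 0.
Trying s = -8: the polynomial evaluates to 0, so (s + 8) is a factor.
Dividing out leaves s^2 - 4s + 8 = 0.
The quadratic formula then gives s = 2 ± 2j.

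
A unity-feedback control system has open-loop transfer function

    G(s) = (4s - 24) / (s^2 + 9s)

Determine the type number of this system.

Type 1

Factor s from the denominator: s^2 + 9s = s·(s + 9).
There is 1 pole at the origin, so the system is Type 1.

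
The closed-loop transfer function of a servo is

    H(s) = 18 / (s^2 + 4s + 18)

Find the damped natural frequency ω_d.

Comparing s^2 + 4s + 18 to s^2 + 2ζωₙs + ωₙ²: ωₙ = √18 ≈ 4.243 rad/s and ζ = 4/(2·√18) ≈ 0.4714.
ζωₙ = 4/2 = 2, so ω_d = ωₙ√(1−ζ²) = √(ωₙ² − (ζωₙ)²) = √(18 − 2²) = √14 ≈ 3.742 rad/s.

ω_d ≈ 3.742 rad/s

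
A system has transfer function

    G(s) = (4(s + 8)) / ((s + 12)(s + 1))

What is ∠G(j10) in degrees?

At s = j10: numerator = 32 + j40, denominator = -88 + j130.
∠G = ∠num − ∠den = 51.340° − (124.09°) = -72.75°.

∠G(j10) ≈ -72.75°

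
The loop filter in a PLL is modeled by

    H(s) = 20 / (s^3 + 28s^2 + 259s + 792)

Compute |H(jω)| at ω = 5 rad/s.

|H(j5)| ≈ 0.01704

Substitute s = j5: numerator = 20, denominator = 92 + j1170.
|H(j5)| = |20| / |92 + j1170| = 20 / 1173.6 ≈ 0.01704.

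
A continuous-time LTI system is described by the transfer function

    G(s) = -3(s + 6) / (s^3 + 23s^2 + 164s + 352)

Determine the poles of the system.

The poles are the roots of the denominator s^3 + 23s^2 + 164s + 352 = 0.
Trying s = -8: the polynomial evaluates to 0, so (s + 8) is a factor.
Dividing out leaves s^2 + 15s + 44 = 0.
Factoring the quadratic: (s + 11)(s + 4) = 0.

s = -8, -11, -4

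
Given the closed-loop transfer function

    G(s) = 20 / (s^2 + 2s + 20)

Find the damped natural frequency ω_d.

ω_d ≈ 4.359 rad/s

Comparing s^2 + 2s + 20 to s^2 + 2ζωₙs + ωₙ²: ωₙ = √20 ≈ 4.472 rad/s and ζ = 2/(2·√20) ≈ 0.2236.
ζωₙ = 2/2 = 1, so ω_d = ωₙ√(1−ζ²) = √(ωₙ² − (ζωₙ)²) = √(20 − 1²) = √19 ≈ 4.359 rad/s.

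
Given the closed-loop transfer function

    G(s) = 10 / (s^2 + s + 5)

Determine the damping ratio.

ζ ≈ 0.2236

Compare the denominator to the standard form s^2 + 2ζωₙs + ωₙ².
ωₙ² = 5, so ωₙ = √5 ≈ 2.236 rad/s.
2ζωₙ = 1, so ζ = 1/(2·√5) ≈ 0.2236.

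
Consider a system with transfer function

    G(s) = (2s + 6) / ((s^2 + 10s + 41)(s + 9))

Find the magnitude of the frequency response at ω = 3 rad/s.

|G(j3)| ≈ 0.02039

Substitute s = j3: numerator = 6 + j6, denominator = 198 + j366.
|G(j3)| = |6 + j6| / |198 + j366| = 8.4853 / 416.12 ≈ 0.02039.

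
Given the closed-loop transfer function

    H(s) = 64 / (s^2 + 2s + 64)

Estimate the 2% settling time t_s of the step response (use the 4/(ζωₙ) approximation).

Comparing s^2 + 2s + 64 to s^2 + 2ζωₙs + ωₙ²: ωₙ = 8 rad/s and ζ = 2/(2·8) = 0.125.
ζωₙ = 2/2 = 1, so t_s ≈ 4/(ζωₙ) = 4/1 = 4 s.

t_s ≈ 4 s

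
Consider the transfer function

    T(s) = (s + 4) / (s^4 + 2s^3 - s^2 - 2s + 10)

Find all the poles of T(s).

The poles are the roots of the denominator s^4 + 2s^3 - s^2 - 2s + 10 = 0.
No real roots exist; factor into two real quadratics: (s^2 - 2s + 2)(s^2 + 4s + 5) = 0.
Each quadratic gives a conjugate pair via the quadratic formula.

s = 1 ± j, -2 ± j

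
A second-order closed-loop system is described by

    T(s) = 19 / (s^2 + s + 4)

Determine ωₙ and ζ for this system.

ωₙ = 2 rad/s, ζ = 0.25

Compare the denominator to the standard form s^2 + 2ζωₙs + ωₙ².
ωₙ² = 4, so ωₙ = 2 rad/s.
2ζωₙ = 1, so ζ = 1/(2·2) = 0.25.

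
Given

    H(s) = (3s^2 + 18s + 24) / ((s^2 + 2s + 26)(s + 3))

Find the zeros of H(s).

s = -4, -2

Set the numerator to zero: 3s^2 + 18s + 24 = 0, i.e. 3·(s^2 + 6s + 8) = 0.
Factoring: (s + 4)(s + 2) = 0.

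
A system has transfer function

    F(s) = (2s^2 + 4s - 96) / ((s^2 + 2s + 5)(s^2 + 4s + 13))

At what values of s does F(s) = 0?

s = -8, 6

Set the numerator to zero: 2s^2 + 4s - 96 = 0, i.e. 2·(s^2 + 2s - 48) = 0.
Factoring: (s + 8)(s - 6) = 0.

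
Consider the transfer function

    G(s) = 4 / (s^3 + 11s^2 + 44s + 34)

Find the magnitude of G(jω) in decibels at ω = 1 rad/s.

Substitute s = j1: numerator = 4, denominator = 23 + j43.
|G(j1)| = |4| / |23 + j43| = 4 / 48.765 ≈ 0.08203.
In decibels: 20·log₁₀(0.08203) ≈ -21.7 dB.

|G(j1)|_dB ≈ -21.7 dB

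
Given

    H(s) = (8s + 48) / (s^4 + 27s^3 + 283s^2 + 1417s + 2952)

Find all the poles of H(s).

s = -8, -5 ± 4j, -9

The poles are the roots of the denominator s^4 + 27s^3 + 283s^2 + 1417s + 2952 = 0.
Trying s = -8: the polynomial evaluates to 0, so (s + 8) is a factor.
Dividing out leaves s^3 + 19s^2 + 131s + 369 = 0.
This factors further as (s^2 + 10s + 41)(s + 9) = 0.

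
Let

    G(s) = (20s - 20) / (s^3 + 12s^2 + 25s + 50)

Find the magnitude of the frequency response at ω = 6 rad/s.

|G(j6)| ≈ 0.3138

Substitute s = j6: numerator = -20 + j120, denominator = -382 - j66.
|G(j6)| = |-20 + j120| / |-382 - j66| = 121.66 / 387.66 ≈ 0.3138.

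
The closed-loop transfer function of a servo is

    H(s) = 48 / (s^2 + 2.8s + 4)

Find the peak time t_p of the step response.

Comparing s^2 + 2.8s + 4 to s^2 + 2ζωₙs + ωₙ²: ωₙ = 2 rad/s and ζ = 2.8/(2·2) = 0.7.
ζωₙ = 2.8/2 = 1.4, so ω_d = ωₙ√(1−ζ²) = √(ωₙ² − (ζωₙ)²) = √(4 − 1.4²) = √2.04 ≈ 1.428 rad/s.
t_p = π/ω_d = π/1.428 ≈ 2.200 s.

t_p ≈ 2.200 s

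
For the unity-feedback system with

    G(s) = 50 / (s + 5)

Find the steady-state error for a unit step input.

e_ss = 0.09091

G(s) has no poles at the origin.
This is a Type 0 system. Kp = lim_{s→0} G(s) = 50/5 = 10.
e_ss = 1/(1 + Kp) = 1/(1 + 10) = 1/11 ≈ 0.09091.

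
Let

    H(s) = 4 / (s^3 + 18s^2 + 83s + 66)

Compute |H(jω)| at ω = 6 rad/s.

|H(j6)| ≈ 0.006185

Substitute s = j6: numerator = 4, denominator = -582 + j282.
|H(j6)| = |4| / |-582 + j282| = 4 / 646.72 ≈ 0.006185.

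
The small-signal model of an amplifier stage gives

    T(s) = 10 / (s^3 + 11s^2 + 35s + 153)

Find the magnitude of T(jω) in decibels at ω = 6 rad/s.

|T(j6)|_dB ≈ -27.7 dB

Substitute s = j6: numerator = 10, denominator = -243 - j6.
|T(j6)| = |10| / |-243 - j6| = 10 / 243.07 ≈ 0.04114.
In decibels: 20·log₁₀(0.04114) ≈ -27.7 dB.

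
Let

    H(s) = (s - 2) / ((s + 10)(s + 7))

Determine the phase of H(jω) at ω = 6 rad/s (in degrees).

At s = j6: numerator = -2 + j6, denominator = 34 + j102.
∠H = ∠num − ∠den = 108.43° − (71.565°) = 36.87°.

∠H(j6) ≈ 36.87°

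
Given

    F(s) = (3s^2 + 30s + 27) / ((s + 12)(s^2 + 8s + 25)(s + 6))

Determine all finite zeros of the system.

Set the numerator to zero: 3s^2 + 30s + 27 = 0, i.e. 3·(s^2 + 10s + 9) = 0.
Factoring: (s + 9)(s + 1) = 0.

s = -9, -1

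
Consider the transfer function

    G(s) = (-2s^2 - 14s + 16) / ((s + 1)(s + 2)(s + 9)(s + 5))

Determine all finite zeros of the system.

Set the numerator to zero: -2s^2 - 14s + 16 = 0, i.e. -2·(s^2 + 7s - 8) = 0.
Factoring: (s - 1)(s + 8) = 0.

s = 1, -8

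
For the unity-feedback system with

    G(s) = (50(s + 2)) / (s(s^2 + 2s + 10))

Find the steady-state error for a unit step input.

e_ss = 0

G(s) has one pole at the origin.
This is a Type 1 system; for a step input the steady-state error is zero.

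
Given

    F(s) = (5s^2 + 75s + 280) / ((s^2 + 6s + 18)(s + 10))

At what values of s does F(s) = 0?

s = -8, -7

Set the numerator to zero: 5s^2 + 75s + 280 = 0, i.e. 5·(s^2 + 15s + 56) = 0.
Factoring: (s + 8)(s + 7) = 0.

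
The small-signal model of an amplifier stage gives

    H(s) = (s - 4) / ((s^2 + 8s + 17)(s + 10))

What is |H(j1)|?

Substitute s = j1: numerator = -4 + j1, denominator = 152 + j96.
|H(j1)| = |-4 + j1| / |152 + j96| = 4.1231 / 179.78 ≈ 0.02293.

|H(j1)| ≈ 0.02293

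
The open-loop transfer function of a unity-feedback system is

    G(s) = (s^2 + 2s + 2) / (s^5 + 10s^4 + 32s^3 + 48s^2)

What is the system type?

Type 2

Factor s from the denominator: s^5 + 10s^4 + 32s^3 + 48s^2 = s^2·(s^3 + 10s^2 + 32s + 48).
There are 2 poles at the origin, so the system is Type 2.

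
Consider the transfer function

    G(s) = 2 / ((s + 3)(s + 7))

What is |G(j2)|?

Substitute s = j2: numerator = 2, denominator = 17 + j20.
|G(j2)| = |2| / |17 + j20| = 2 / 26.249 ≈ 0.07619.

|G(j2)| ≈ 0.07619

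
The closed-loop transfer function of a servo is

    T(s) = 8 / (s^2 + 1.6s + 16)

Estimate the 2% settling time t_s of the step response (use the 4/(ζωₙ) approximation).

Comparing s^2 + 1.6s + 16 to s^2 + 2ζωₙs + ωₙ²: ωₙ = 4 rad/s and ζ = 1.6/(2·4) = 0.2.
ζωₙ = 1.6/2 = 0.8, so t_s ≈ 4/(ζωₙ) = 4/0.8 = 5 s.

t_s ≈ 5 s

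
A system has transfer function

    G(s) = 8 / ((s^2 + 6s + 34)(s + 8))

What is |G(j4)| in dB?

|G(j4)|_dB ≈ -30.5 dB

Substitute s = j4: numerator = 8, denominator = 48 + j264.
|G(j4)| = |8| / |48 + j264| = 8 / 268.33 ≈ 0.02981.
In decibels: 20·log₁₀(0.02981) ≈ -30.5 dB.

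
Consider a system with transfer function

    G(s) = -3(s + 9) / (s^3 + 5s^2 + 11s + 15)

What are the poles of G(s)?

s = -1 + 2j, -1 - 2j, -3

The poles are the roots of the denominator s^3 + 5s^2 + 11s + 15 = 0.
Trying s = -3: the polynomial evaluates to 0, so (s + 3) is a factor.
Dividing out leaves s^2 + 2s + 5 = 0.
The quadratic formula then gives s = -1 ± 2j.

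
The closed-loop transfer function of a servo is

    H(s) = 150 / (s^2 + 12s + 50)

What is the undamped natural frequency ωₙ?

Compare the denominator to the standard form s^2 + 2ζωₙs + ωₙ².
ωₙ² = 50, so ωₙ = √50 ≈ 7.071 rad/s.

ωₙ ≈ 7.071 rad/s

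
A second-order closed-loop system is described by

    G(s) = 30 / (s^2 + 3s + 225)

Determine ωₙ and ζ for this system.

ωₙ = 15 rad/s, ζ = 0.1

Compare the denominator to the standard form s^2 + 2ζωₙs + ωₙ².
ωₙ² = 225, so ωₙ = 15 rad/s.
2ζωₙ = 3, so ζ = 3/(2·15) = 0.1.
With ζ = 0.1 the response is underdamped.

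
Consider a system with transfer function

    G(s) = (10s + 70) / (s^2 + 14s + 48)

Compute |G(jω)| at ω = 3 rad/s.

|G(j3)| ≈ 1.329

Substitute s = j3: numerator = 70 + j30, denominator = 39 + j42.
|G(j3)| = |70 + j30| / |39 + j42| = 76.158 / 57.315 ≈ 1.329.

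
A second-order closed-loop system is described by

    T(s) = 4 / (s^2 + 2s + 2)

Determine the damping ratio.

ζ ≈ 0.7071

Compare the denominator to the standard form s^2 + 2ζωₙs + ωₙ².
ωₙ² = 2, so ωₙ = √2 ≈ 1.414 rad/s.
2ζωₙ = 2, so ζ = 2/(2·√2) ≈ 0.7071.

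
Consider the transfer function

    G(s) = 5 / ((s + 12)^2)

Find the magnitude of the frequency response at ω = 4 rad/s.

|G(j4)| = 0.03125

Substitute s = j4: numerator = 5, denominator = 128 + j96.
|G(j4)| = |5| / |128 + j96| = 5 / 160 = 0.03125.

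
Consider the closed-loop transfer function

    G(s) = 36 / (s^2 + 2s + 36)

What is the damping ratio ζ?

ζ ≈ 0.1667

Compare the denominator to the standard form s^2 + 2ζωₙs + ωₙ².
ωₙ² = 36, so ωₙ = 6 rad/s.
2ζωₙ = 2, so ζ = 2/(2·6) ≈ 0.1667.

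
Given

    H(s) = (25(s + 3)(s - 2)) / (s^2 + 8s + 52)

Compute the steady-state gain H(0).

H(0) = -75/26 ≈ -2.885

At s = 0 each factor (s + a) contributes a and each (s^2 + bs + c) contributes c.
H(0) = 25·(3) · (-2) / ((52)) = -150/52 = -75/26.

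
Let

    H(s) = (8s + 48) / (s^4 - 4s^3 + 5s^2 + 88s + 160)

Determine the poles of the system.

The poles are the roots of the denominator s^4 - 4s^3 + 5s^2 + 88s + 160 = 0.
No real roots exist; factor into two real quadratics: (s^2 - 8s + 32)(s^2 + 4s + 5) = 0.
Each quadratic gives a conjugate pair via the quadratic formula.

s = 4 ± 4j, -2 ± j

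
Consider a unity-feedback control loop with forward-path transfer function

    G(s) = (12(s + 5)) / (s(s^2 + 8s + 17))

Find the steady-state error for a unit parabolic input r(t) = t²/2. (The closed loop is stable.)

G(s) has one pole at the origin.
This is a Type 1 system; Ka = lim_{s→0} s^2·G(s) = 0, so the steady-state error for a parabola input is infinite.

e_ss = ∞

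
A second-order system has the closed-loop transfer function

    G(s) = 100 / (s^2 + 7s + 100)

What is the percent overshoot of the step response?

%OS ≈ 30.9%

Comparing s^2 + 7s + 100 to s^2 + 2ζωₙs + ωₙ²: ωₙ = 10 rad/s and ζ = 7/(2·10) = 0.35.
%OS = 100·exp(−πζ/√(1−ζ²)) = 100·exp(−π·0.35/√(1−0.35²)) ≈ 30.9%.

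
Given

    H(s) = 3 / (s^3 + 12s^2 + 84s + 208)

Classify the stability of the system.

stable

The denominator s^3 + 12s^2 + 84s + 208 factors as (s^2 + 8s + 52)(s + 4), giving poles at s = -4 + 6j, -4 - 6j, -4.
Since all poles lie strictly in the left half-plane, the system is stable.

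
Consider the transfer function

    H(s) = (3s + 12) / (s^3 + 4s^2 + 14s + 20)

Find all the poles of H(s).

The poles are the roots of the denominator s^3 + 4s^2 + 14s + 20 = 0.
Trying s = -2: the polynomial evaluates to 0, so (s + 2) is a factor.
Dividing out leaves s^2 + 2s + 10 = 0.
The quadratic formula then gives s = -1 ± 3j.

s = -1 + 3j, -1 - 3j, -2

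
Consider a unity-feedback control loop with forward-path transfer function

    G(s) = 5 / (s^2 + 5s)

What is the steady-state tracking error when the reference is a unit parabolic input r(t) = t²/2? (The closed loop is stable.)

e_ss = ∞

G(s) has one pole at the origin.
This is a Type 1 system; Ka = lim_{s→0} s^2·G(s) = 0, so the steady-state error for a parabola input is infinite.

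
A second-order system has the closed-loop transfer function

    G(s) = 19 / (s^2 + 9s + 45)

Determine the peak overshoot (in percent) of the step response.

Comparing s^2 + 9s + 45 to s^2 + 2ζωₙs + ωₙ²: ωₙ = √45 ≈ 6.708 rad/s and ζ = 9/(2·√45) ≈ 0.6708.
%OS = 100·exp(−πζ/√(1−ζ²)) = 100·exp(−π·0.6708/√(1−0.6708²)) ≈ 5.83%.

%OS ≈ 5.83%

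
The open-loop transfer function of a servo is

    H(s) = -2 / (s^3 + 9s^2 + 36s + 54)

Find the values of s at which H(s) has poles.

s = -3 ± 3j, -3

The poles are the roots of the denominator s^3 + 9s^2 + 36s + 54 = 0.
Trying s = -3: the polynomial evaluates to 0, so (s + 3) is a factor.
Dividing out leaves s^2 + 6s + 18 = 0.
The quadratic formula then gives s = -3 ± 3j.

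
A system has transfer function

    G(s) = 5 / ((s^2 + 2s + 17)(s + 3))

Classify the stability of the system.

stable

The poles can be read from the denominator factors: s = -1 + 4j, -1 - 4j, -3.
Since all poles lie strictly in the left half-plane, the system is stable.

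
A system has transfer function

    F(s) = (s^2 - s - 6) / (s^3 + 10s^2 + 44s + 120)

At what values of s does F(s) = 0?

Set the numerator to zero: s^2 - s - 6 = 0.
Factoring: (s - 3)(s + 2) = 0.

s = 3, -2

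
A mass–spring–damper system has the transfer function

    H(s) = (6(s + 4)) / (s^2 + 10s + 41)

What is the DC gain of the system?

At s = 0 each factor (s + a) contributes a and each (s^2 + bs + c) contributes c.
H(0) = 6·(4) / ((41)) = 24/41 = 24/41.

H(0) = 24/41 ≈ 0.5854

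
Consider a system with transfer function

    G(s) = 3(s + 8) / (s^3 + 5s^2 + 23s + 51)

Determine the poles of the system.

The poles are the roots of the denominator s^3 + 5s^2 + 23s + 51 = 0.
Trying s = -3: the polynomial evaluates to 0, so (s + 3) is a factor.
Dividing out leaves s^2 + 2s + 17 = 0.
The quadratic formula then gives s = -1 ± 4j.

s = -1 ± 4j, -3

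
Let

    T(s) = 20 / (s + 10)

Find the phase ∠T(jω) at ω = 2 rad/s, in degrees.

At s = j2: numerator = 20, denominator = 10 + j2.
∠T = ∠num − ∠den = 0° − (11.310°) = -11.31°.

∠T(j2) ≈ -11.31°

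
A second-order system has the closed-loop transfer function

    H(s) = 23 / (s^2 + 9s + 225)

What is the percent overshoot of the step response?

Comparing s^2 + 9s + 225 to s^2 + 2ζωₙs + ωₙ²: ωₙ = 15 rad/s and ζ = 9/(2·15) = 0.3.
%OS = 100·exp(−πζ/√(1−ζ²)) = 100·exp(−π·0.3/√(1−0.3²)) ≈ 37.2%.

%OS ≈ 37.2%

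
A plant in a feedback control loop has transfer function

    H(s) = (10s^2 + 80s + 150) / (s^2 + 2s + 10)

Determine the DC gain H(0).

Set s = 0: H(0) = (150) / (10) = 15.

H(0) = 15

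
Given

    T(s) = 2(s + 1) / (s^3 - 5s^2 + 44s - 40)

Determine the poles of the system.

The poles are the roots of the denominator s^3 - 5s^2 + 44s - 40 = 0.
Trying s = 1: the polynomial evaluates to 0, so (s - 1) is a factor.
Dividing out leaves s^2 - 4s + 40 = 0.
The quadratic formula then gives s = 2 ± 6j.

s = 2 + 6j, 2 - 6j, 1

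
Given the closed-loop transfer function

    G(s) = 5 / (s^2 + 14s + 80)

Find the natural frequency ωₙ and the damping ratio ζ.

Compare the denominator to the standard form s^2 + 2ζωₙs + ωₙ².
ωₙ² = 80, so ωₙ = √80 ≈ 8.944 rad/s.
2ζωₙ = 14, so ζ = 14/(2·√80) ≈ 0.7826.

ωₙ ≈ 8.944 rad/s, ζ ≈ 0.7826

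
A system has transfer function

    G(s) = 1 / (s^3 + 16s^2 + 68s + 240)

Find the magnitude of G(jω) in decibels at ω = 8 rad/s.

Substitute s = j8: numerator = 1, denominator = -784 + j32.
|G(j8)| = |1| / |-784 + j32| = 1 / 784.65 ≈ 0.001274.
In decibels: 20·log₁₀(0.001274) ≈ -57.9 dB.

|G(j8)|_dB ≈ -57.9 dB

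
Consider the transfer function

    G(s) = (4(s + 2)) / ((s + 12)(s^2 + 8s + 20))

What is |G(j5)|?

Substitute s = j5: numerator = 8 + j20, denominator = -260 + j455.
|G(j5)| = |8 + j20| / |-260 + j455| = 21.541 / 524.05 ≈ 0.04110.

|G(j5)| ≈ 0.04110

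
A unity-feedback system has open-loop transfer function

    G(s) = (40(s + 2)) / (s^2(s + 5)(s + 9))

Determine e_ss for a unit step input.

e_ss = 0

G(s) has 2 poles at the origin.
This is a Type 2 system; for a step input the steady-state error is zero.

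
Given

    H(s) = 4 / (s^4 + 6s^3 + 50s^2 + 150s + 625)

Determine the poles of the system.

The poles are the roots of the denominator s^4 + 6s^3 + 50s^2 + 150s + 625 = 0.
No real roots exist; factor into two real quadratics: (s^2 + 25)(s^2 + 6s + 25) = 0.
Each quadratic gives a conjugate pair via the quadratic formula.

s = ±5j, -3 ± 4j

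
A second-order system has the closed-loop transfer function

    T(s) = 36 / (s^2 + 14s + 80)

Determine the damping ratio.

Compare the denominator to the standard form s^2 + 2ζωₙs + ωₙ².
ωₙ² = 80, so ωₙ = √80 ≈ 8.944 rad/s.
2ζωₙ = 14, so ζ = 14/(2·√80) ≈ 0.7826.

ζ ≈ 0.7826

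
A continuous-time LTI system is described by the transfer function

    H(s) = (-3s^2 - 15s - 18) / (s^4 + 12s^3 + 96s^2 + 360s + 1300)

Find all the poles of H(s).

s = -1 ± 5j, -5 ± 5j

The poles are the roots of the denominator s^4 + 12s^3 + 96s^2 + 360s + 1300 = 0.
No real roots exist; factor into two real quadratics: (s^2 + 2s + 26)(s^2 + 10s + 50) = 0.
Each quadratic gives a conjugate pair via the quadratic formula.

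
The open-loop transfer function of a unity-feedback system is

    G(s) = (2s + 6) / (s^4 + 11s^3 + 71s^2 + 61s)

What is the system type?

Factor s from the denominator: s^4 + 11s^3 + 71s^2 + 61s = s·(s^3 + 11s^2 + 71s + 61).
There is 1 pole at the origin, so the system is Type 1.

Type 1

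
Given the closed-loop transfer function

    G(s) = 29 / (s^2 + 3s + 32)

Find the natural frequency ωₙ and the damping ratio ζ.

ωₙ ≈ 5.657 rad/s, ζ ≈ 0.2652

Compare the denominator to the standard form s^2 + 2ζωₙs + ωₙ².
ωₙ² = 32, so ωₙ = √32 ≈ 5.657 rad/s.
2ζωₙ = 3, so ζ = 3/(2·√32) ≈ 0.2652.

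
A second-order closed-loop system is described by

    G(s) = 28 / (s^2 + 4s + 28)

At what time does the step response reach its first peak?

t_p ≈ 0.6413 s

Comparing s^2 + 4s + 28 to s^2 + 2ζωₙs + ωₙ²: ωₙ = √28 ≈ 5.292 rad/s and ζ = 4/(2·√28) ≈ 0.3780.
ζωₙ = 4/2 = 2, so ω_d = ωₙ√(1−ζ²) = √(ωₙ² − (ζωₙ)²) = √(28 − 2²) = √24 ≈ 4.899 rad/s.
t_p = π/ω_d = π/4.899 ≈ 0.6413 s.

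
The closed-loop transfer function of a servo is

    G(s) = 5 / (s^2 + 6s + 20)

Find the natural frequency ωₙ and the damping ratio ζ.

ωₙ ≈ 4.472 rad/s, ζ ≈ 0.6708

Compare the denominator to the standard form s^2 + 2ζωₙs + ωₙ².
ωₙ² = 20, so ωₙ = √20 ≈ 4.472 rad/s.
2ζωₙ = 6, so ζ = 6/(2·√20) ≈ 0.6708.
With ζ = 0.6708 the response is underdamped.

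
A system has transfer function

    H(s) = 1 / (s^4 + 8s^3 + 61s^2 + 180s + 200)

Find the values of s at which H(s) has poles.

s = -2 ± 6j, -2 ± j

The poles are the roots of the denominator s^4 + 8s^3 + 61s^2 + 180s + 200 = 0.
No real roots exist; factor into two real quadratics: (s^2 + 4s + 40)(s^2 + 4s + 5) = 0.
Each quadratic gives a conjugate pair via the quadratic formula.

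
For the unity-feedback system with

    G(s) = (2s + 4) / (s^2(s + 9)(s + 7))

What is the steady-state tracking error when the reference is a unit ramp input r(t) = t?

e_ss = 0

G(s) has 2 poles at the origin.
This is a Type 2 system; for a ramp input the steady-state error is zero.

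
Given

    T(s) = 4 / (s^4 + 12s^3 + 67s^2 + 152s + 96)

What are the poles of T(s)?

s = -4 + 4j, -4 - 4j, -1, -3

The poles are the roots of the denominator s^4 + 12s^3 + 67s^2 + 152s + 96 = 0.
Trying s = -1: the polynomial evaluates to 0, so (s + 1) is a factor.
Dividing out leaves s^3 + 11s^2 + 56s + 96 = 0.
This factors further as (s^2 + 8s + 32)(s + 3) = 0.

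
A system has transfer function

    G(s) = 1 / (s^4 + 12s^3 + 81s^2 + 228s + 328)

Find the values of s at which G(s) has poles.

s = -4 + 5j, -4 - 5j, -2 + 2j, -2 - 2j

The poles are the roots of the denominator s^4 + 12s^3 + 81s^2 + 228s + 328 = 0.
No real roots exist; factor into two real quadratics: (s^2 + 8s + 41)(s^2 + 4s + 8) = 0.
Each quadratic gives a conjugate pair via the quadratic formula.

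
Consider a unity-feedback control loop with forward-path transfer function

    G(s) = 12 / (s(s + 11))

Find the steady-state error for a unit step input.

e_ss = 0

G(s) has one pole at the origin.
This is a Type 1 system; for a step input the steady-state error is zero.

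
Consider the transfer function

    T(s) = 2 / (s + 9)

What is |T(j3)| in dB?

|T(j3)|_dB ≈ -13.5 dB

Substitute s = j3: numerator = 2, denominator = 9 + j3.
|T(j3)| = |2| / |9 + j3| = 2 / 9.4868 ≈ 0.2108.
In decibels: 20·log₁₀(0.2108) ≈ -13.5 dB.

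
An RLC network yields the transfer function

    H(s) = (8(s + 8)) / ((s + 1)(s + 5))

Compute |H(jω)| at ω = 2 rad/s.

|H(j2)| ≈ 5.478

Substitute s = j2: numerator = 64 + j16, denominator = 1 + j12.
|H(j2)| = |64 + j16| / |1 + j12| = 65.970 / 12.042 ≈ 5.478.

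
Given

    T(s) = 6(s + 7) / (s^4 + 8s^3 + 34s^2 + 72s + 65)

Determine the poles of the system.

The poles are the roots of the denominator s^4 + 8s^3 + 34s^2 + 72s + 65 = 0.
No real roots exist; factor into two real quadratics: (s^2 + 4s + 13)(s^2 + 4s + 5) = 0.
Each quadratic gives a conjugate pair via the quadratic formula.

s = -2 + 3j, -2 - 3j, -2 + j, -2 - j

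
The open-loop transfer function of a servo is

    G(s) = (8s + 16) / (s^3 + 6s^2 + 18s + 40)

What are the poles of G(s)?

The poles are the roots of the denominator s^3 + 6s^2 + 18s + 40 = 0.
Trying s = -4: the polynomial evaluates to 0, so (s + 4) is a factor.
Dividing out leaves s^2 + 2s + 10 = 0.
The quadratic formula then gives s = -1 ± 3j.

s = -1 ± 3j, -4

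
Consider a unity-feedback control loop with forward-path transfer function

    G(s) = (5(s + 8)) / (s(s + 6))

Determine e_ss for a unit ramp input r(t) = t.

G(s) has one pole at the origin.
This is a Type 1 system. Kv = lim_{s→0} s·G(s) = 40/6 = 20/3.
e_ss = 1/Kv = 1/(20/3) = 3/20 ≈ 0.1500.

e_ss = 0.1500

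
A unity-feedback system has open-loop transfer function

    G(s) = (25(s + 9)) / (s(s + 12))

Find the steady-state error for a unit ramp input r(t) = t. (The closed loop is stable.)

e_ss = 0.05333

G(s) has one pole at the origin.
This is a Type 1 system. Kv = lim_{s→0} s·G(s) = 225/12 = 75/4.
e_ss = 1/Kv = 1/(75/4) = 4/75 ≈ 0.05333.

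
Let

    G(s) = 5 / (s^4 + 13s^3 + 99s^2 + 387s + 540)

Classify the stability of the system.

The denominator s^4 + 13s^3 + 99s^2 + 387s + 540 factors as (s^2 + 6s + 45)(s + 4)(s + 3), giving poles at s = -3 ± 6j, -4, -3.
Since all poles lie strictly in the left half-plane, the system is stable.

stable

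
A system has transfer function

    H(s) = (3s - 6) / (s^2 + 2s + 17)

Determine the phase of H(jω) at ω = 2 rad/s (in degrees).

∠H(j2) ≈ 117.9°

At s = j2: numerator = -6 + j6, denominator = 13 + j4.
∠H = ∠num − ∠den = 135° − (17.103°) = 117.9°.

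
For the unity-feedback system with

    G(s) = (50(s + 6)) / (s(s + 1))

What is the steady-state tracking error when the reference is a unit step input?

G(s) has one pole at the origin.
This is a Type 1 system; for a step input the steady-state error is zero.

e_ss = 0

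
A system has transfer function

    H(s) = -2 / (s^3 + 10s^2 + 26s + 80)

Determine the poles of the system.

s = -1 + 3j, -1 - 3j, -8

The poles are the roots of the denominator s^3 + 10s^2 + 26s + 80 = 0.
Trying s = -8: the polynomial evaluates to 0, so (s + 8) is a factor.
Dividing out leaves s^2 + 2s + 10 = 0.
The quadratic formula then gives s = -1 ± 3j.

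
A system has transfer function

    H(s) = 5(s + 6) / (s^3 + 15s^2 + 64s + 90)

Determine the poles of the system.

s = -3 ± j, -9

The poles are the roots of the denominator s^3 + 15s^2 + 64s + 90 = 0.
Trying s = -9: the polynomial evaluates to 0, so (s + 9) is a factor.
Dividing out leaves s^2 + 6s + 10 = 0.
The quadratic formula then gives s = -3 ± 1j.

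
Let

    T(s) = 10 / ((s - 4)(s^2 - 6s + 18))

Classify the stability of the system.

The poles can be read from the denominator factors: s = 4, 3 + 3j, 3 - 3j.
Since the pole(s) at s = 4, 3 ± 3j lie in the right half-plane, the system is unstable.

unstable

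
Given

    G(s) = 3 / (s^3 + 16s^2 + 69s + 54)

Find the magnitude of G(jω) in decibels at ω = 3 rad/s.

Substitute s = j3: numerator = 3, denominator = -90 + j180.
|G(j3)| = |3| / |-90 + j180| = 3 / 201.25 ≈ 0.01491.
In decibels: 20·log₁₀(0.01491) ≈ -36.5 dB.

|G(j3)|_dB ≈ -36.5 dB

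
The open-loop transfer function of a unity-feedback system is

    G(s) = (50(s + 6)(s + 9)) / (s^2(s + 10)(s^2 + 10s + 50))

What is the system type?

Type 2

The denominator has 2 factors of s at the origin (free integrators), so this is a Type 2 system.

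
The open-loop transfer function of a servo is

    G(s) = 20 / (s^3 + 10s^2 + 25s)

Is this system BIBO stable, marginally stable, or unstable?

marginally stable

The denominator s^3 + 10s^2 + 25s factors as s(s + 5)^2, giving poles at s = 0, -5, -5.
Since the simple pole(s) at s = 0 lie on the jω-axis with none in the right half-plane, the system is marginally stable.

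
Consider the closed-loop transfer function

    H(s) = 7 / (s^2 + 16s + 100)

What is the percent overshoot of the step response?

%OS ≈ 1.52%

Comparing s^2 + 16s + 100 to s^2 + 2ζωₙs + ωₙ²: ωₙ = 10 rad/s and ζ = 16/(2·10) = 0.8.
%OS = 100·exp(−πζ/√(1−ζ²)) = 100·exp(−π·0.8/√(1−0.8²)) ≈ 1.52%.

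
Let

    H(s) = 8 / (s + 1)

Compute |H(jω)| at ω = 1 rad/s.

Substitute s = j1: numerator = 8, denominator = 1 + j1.
|H(j1)| = |8| / |1 + j1| = 8 / 1.4142 ≈ 5.657.

|H(j1)| ≈ 5.657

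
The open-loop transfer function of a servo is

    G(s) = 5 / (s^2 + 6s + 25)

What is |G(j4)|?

|G(j4)| ≈ 0.1951

Substitute s = j4: numerator = 5, denominator = 9 + j24.
|G(j4)| = |5| / |9 + j24| = 5 / 25.632 ≈ 0.1951.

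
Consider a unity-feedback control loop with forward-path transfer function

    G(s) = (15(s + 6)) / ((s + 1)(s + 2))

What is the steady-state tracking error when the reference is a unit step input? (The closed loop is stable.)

G(s) has no poles at the origin.
This is a Type 0 system. Kp = lim_{s→0} G(s) = 90/2 = 45.
e_ss = 1/(1 + Kp) = 1/(1 + 45) = 1/46 ≈ 0.02174.

e_ss = 0.02174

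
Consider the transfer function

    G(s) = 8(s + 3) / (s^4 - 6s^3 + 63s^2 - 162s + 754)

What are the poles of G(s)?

s = 1 ± 5j, 2 ± 5j

The poles are the roots of the denominator s^4 - 6s^3 + 63s^2 - 162s + 754 = 0.
No real roots exist; factor into two real quadratics: (s^2 - 2s + 26)(s^2 - 4s + 29) = 0.
Each quadratic gives a conjugate pair via the quadratic formula.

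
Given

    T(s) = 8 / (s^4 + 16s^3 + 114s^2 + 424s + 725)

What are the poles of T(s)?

The poles are the roots of the denominator s^4 + 16s^3 + 114s^2 + 424s + 725 = 0.
No real roots exist; factor into two real quadratics: (s^2 + 10s + 29)(s^2 + 6s + 25) = 0.
Each quadratic gives a conjugate pair via the quadratic formula.

s = -5 ± 2j, -3 ± 4j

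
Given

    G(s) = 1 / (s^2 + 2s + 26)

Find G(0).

Set s = 0: G(0) = (1) / (26) = 1/26.

G(0) = 1/26 ≈ 0.03846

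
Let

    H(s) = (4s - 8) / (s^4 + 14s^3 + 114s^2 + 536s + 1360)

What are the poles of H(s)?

s = -5 ± 3j, -2 ± 6j

The poles are the roots of the denominator s^4 + 14s^3 + 114s^2 + 536s + 1360 = 0.
No real roots exist; factor into two real quadratics: (s^2 + 10s + 34)(s^2 + 4s + 40) = 0.
Each quadratic gives a conjugate pair via the quadratic formula.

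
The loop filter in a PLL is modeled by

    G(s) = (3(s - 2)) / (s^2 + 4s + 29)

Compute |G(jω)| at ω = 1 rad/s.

|G(j1)| ≈ 0.2372

Substitute s = j1: numerator = -6 + j3, denominator = 28 + j4.
|G(j1)| = |-6 + j3| / |28 + j4| = 6.7082 / 28.284 ≈ 0.2372.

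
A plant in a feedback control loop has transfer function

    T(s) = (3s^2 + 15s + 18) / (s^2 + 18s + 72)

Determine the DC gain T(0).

Set s = 0: T(0) = (18) / (72) = 1/4.

T(0) = 1/4 ≈ 0.2500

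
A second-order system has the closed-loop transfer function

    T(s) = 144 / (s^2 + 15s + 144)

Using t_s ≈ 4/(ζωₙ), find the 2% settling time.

Comparing s^2 + 15s + 144 to s^2 + 2ζωₙs + ωₙ²: ωₙ = 12 rad/s and ζ = 15/(2·12) = 0.625.
ζωₙ = 15/2 = 7.5, so t_s ≈ 4/(ζωₙ) = 4/7.5 ≈ 0.5333 s.

t_s ≈ 0.5333 s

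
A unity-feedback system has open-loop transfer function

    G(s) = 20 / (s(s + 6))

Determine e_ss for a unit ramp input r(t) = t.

G(s) has one pole at the origin.
This is a Type 1 system. Kv = lim_{s→0} s·G(s) = 20/6 = 10/3.
e_ss = 1/Kv = 1/(10/3) = 3/10 ≈ 0.3000.

e_ss = 0.3000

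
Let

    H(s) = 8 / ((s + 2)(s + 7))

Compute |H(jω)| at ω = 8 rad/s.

|H(j8)| ≈ 0.09126

Substitute s = j8: numerator = 8, denominator = -50 + j72.
|H(j8)| = |8| / |-50 + j72| = 8 / 87.658 ≈ 0.09126.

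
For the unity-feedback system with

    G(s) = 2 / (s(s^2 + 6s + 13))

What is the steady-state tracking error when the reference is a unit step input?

G(s) has one pole at the origin.
This is a Type 1 system; for a step input the steady-state error is zero.

e_ss = 0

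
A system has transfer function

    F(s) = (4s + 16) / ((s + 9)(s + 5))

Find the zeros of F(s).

Set the numerator to zero: 4s + 16 = 0, i.e. 4·(s + 4) = 0.
So s = -4.

s = -4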